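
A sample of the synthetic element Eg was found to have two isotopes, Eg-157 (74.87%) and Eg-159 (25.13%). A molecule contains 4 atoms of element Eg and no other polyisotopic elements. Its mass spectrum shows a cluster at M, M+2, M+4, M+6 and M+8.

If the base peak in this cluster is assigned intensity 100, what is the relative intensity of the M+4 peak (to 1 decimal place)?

Term probabilities: M 0.3142, M+2 0.4219, M+4 0.2124, M+6 0.0475, M+8 0.0040. Base peak = M+2.
P(M+2) = C(4,1) × 0.7487^3 × 0.2513^1 = 4 × 0.41968505 × 0.2513 = 0.421867 (base)
P(M+4) = C(4,2) × 0.7487^2 × 0.2513^2 = 6 × 0.56055169 × 0.06315169 = 0.212399
Relative intensity = 0.212399 / 0.421867 × 100 = 50.3

50.3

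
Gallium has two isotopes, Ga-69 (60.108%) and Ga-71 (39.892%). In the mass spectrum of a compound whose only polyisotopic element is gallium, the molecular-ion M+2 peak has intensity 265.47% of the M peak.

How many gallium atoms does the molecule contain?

4

The M+2/M ratio from n Ga atoms is n · q/p = n · 0.39892/0.60108.
n = 2.6547 × 0.60108/0.39892 = 4.00 ≈ 4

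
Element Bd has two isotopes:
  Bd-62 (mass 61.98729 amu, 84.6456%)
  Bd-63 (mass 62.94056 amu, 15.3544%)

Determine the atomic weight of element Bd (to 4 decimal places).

Ar = Σ fᵢ·mᵢ = 0.846456 × 61.98729 + 0.153544 × 62.94056
= 52.469514 + 9.664145 = 62.133659 amu

62.1337 amu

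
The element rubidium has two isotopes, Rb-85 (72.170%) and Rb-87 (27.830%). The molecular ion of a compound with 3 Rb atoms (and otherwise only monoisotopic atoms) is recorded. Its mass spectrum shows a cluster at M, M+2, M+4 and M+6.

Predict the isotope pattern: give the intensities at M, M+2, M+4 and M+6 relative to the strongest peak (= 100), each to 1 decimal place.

86.4 : 100.0 : 38.6 : 5.0

Expanding (0.72170 + 0.27830)^3:
P(M) = 0.72170^3 = 0.375898
P(M+2) = 3 × 0.72170^2 × 0.27830^1 = 0.434858
P(M+4) = 3 × 0.72170^1 × 0.27830^2 = 0.167689
P(M+6) = 0.27830^3 = 0.021555
The M+2 peak is largest (0.434858); scaling to 100 gives 86.4 : 100.0 : 38.6 : 5.0.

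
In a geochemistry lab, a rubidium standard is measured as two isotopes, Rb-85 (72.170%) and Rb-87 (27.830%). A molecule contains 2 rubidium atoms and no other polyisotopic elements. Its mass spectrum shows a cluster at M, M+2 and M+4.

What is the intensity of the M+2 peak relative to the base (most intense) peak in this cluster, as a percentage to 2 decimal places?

77.12%

(0.72170 + 0.27830)^2 gives M 0.5209, M+2 0.4017, M+4 0.0775; the largest is M.
P(M) = C(2,0) × 0.72170^2 × 0.27830^0 = 1 × 0.52085089 × 1.0000 = 0.520851 (base)
P(M+2) = C(2,1) × 0.72170^1 × 0.27830^1 = 2 × 0.7217 × 0.2783 = 0.401698
Relative intensity = 0.401698 / 0.520851 × 100 = 77.12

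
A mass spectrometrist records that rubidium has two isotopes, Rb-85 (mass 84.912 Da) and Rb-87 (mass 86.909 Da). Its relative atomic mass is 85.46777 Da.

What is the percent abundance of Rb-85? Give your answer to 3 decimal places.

With x = fraction of Rb-85 (so Rb-87 is 1 − x):
84.912·x + 86.909·(1 − x) = 85.46777
(84.912 − 86.909)·x = 85.46777 − 86.909
x = -1.44123 / -1.997 = 0.72170 → 72.170% Rb-85, 27.830% Rb-87.

72.170%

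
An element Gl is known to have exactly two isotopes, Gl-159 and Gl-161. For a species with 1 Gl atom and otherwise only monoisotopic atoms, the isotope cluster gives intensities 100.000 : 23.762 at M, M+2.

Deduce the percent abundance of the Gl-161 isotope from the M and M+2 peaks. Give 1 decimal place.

19.2%

Let p = fractional abundance of Gl-159. I(M+2)/I(M) = [C(1,1)·p^0·(1−p)] / p^1 = 1·(1−p)/p = 23.762/100.000 = 0.2376
(1−p)/p = 0.2376/1 = 0.2376  ⇒  p = 1/(1 + 0.2376) = 0.8080
Gl-159: 80.8%, Gl-161: 19.2%.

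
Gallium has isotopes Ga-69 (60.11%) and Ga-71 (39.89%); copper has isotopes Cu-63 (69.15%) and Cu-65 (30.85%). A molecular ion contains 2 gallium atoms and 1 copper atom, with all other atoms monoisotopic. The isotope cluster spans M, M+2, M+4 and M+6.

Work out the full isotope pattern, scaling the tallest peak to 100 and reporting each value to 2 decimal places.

Gallium pattern (n=2): 0.36132121 : 0.47955758 : 0.15912121
Copper pattern (n=1): 0.6915 : 0.3085
Convolve the two distributions (both contribute in 2-u steps):
  M: 0.36132121×0.6915 = 0.249854
  M+2: 0.36132121×0.3085 + 0.47955758×0.6915 = 0.443082
  M+4: 0.47955758×0.3085 + 0.15912121×0.6915 = 0.257976
  M+6: 0.15912121×0.3085 = 0.049089
Scale to base peak (0.443082) = 100: 56.39 : 100.00 : 58.22 : 11.08

56.39 : 100.00 : 58.22 : 11.08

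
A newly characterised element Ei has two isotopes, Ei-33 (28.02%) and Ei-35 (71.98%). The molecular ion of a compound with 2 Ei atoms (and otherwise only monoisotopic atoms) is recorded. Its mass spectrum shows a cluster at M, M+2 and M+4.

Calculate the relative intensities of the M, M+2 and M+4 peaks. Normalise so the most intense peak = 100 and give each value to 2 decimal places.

15.15 : 77.85 : 100.00

Each Ei atom is independently Ei-33 (p = 0.2802) or Ei-35 (q = 0.7198); the cluster is the binomial expansion (p + q)^2.
P(M) = 0.2802^2 = 0.078512
P(M+2) = 2 × 0.2802^1 × 0.7198^1 = 0.403376
P(M+4) = 0.7198^2 = 0.518112
The M+4 peak is largest (0.518112); scaling to 100 gives 15.15 : 77.85 : 100.00.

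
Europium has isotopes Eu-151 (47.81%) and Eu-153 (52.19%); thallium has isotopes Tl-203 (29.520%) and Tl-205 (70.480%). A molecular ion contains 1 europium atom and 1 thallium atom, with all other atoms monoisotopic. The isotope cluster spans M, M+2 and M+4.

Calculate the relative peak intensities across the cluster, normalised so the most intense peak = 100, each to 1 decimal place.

Europium pattern (n=1): 0.4781 : 0.5219
Thallium pattern (n=1): 0.2952 : 0.7048
Convolve the two distributions (both contribute in 2-u steps):
  M: 0.4781×0.2952 = 0.141135
  M+2: 0.4781×0.7048 + 0.5219×0.2952 = 0.491030
  M+4: 0.5219×0.7048 = 0.367835
Scale to base peak (0.491030) = 100: 28.7 : 100.0 : 74.9

28.7 : 100.0 : 74.9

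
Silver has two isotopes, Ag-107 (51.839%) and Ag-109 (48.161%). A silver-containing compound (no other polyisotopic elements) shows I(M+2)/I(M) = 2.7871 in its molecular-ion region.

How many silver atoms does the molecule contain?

3

For n independent Ag atoms, I(M+2)/I(M) = n · (abundance Ag-109) / (abundance Ag-107) = n · 0.48161/0.51839.
n = 2.7871 × 0.51839/0.48161 = 3.00 ≈ 3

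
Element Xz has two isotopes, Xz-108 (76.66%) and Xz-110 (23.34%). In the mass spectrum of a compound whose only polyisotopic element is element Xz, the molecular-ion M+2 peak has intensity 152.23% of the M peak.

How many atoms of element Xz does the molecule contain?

5

The M+2/M ratio from n Xz atoms is n · q/p = n · 0.2334/0.7666.
n = 1.5223 × 0.7666/0.2334 = 5.00 ≈ 5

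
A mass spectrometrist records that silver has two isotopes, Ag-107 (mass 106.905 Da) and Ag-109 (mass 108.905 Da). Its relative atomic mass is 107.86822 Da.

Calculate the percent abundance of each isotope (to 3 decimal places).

Ag-107: 51.839%, Ag-109: 48.161%

Let x be the fractional abundance of Ag-107; then Ag-109 has abundance 1 − x.
106.905·x + 108.905·(1 − x) = 107.86822
(106.905 − 108.905)·x = 107.86822 − 108.905
x = -1.03678 / -2.000 = 0.51839 → 51.839% Ag-107, 48.161% Ag-109.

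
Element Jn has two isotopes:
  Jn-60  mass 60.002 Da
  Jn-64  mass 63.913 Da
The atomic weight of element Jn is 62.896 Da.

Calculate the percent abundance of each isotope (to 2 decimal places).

Jn-60: 26.00%, Jn-64: 74.00%

Writing the weighted mean with unknown fraction x of Jn-60:
60.002·x + 63.913·(1 − x) = 62.896
(60.002 − 63.913)·x = 62.896 − 63.913
x = -1.017 / -3.911 = 0.26004 → 26.00% Jn-60, 74.00% Jn-64.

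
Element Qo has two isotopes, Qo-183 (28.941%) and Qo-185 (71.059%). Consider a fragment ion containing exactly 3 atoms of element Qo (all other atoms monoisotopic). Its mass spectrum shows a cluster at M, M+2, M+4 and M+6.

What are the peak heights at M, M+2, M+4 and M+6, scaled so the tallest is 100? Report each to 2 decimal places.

5.53 : 40.73 : 100.00 : 81.84

The 3 Qo atoms are independent, so intensities follow the terms of (0.28941 + 0.71059)^3.
P(M) = 0.28941^3 = 0.024240
P(M+2) = 3 × 0.28941^2 × 0.71059^1 = 0.178553
P(M+4) = 3 × 0.28941^1 × 0.71059^2 = 0.438402
P(M+6) = 0.71059^3 = 0.358804
The M+4 peak is largest (0.438402); scaling to 100 gives 5.53 : 40.73 : 100.00 : 81.84.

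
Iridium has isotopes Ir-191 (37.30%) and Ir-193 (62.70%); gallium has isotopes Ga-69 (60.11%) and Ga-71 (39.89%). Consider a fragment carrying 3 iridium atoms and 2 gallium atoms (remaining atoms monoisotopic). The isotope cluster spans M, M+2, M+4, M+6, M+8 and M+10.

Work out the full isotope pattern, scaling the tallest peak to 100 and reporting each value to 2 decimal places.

5.49 : 34.96 : 85.67 : 100.00 : 55.08 : 11.48

Iridium pattern (n=3): 0.05189512 : 0.26170165 : 0.43991135 : 0.24649188
Gallium pattern (n=2): 0.36132121 : 0.47955758 : 0.15912121
Convolve the two distributions (both contribute in 2-u steps):
  M: 0.05189512×0.36132121 = 0.018751
  M+2: 0.05189512×0.47955758 + 0.26170165×0.36132121 = 0.119445
  M+4: 0.05189512×0.15912121 + 0.26170165×0.47955758 + 0.43991135×0.36132121 = 0.292708
  M+6: 0.26170165×0.15912121 + 0.43991135×0.47955758 + 0.24649188×0.36132121 = 0.341668
  M+8: 0.43991135×0.15912121 + 0.24649188×0.47955758 = 0.188206
  M+10: 0.24649188×0.15912121 = 0.039222
Scale to base peak (0.341668) = 100: 5.49 : 34.96 : 85.67 : 100.00 : 55.08 : 11.48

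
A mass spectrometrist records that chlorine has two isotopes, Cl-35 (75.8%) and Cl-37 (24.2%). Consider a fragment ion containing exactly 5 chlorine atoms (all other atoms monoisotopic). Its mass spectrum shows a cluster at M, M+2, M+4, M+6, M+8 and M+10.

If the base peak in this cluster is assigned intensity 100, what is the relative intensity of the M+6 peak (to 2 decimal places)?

(0.758 + 0.242)^5 gives M 0.2502, M+2 0.3994, M+4 0.2551, M+6 0.0814, M+8 0.0130, M+10 0.0008; the largest is M+2.
P(M+2) = C(5,1) × 0.758^4 × 0.242^1 = 5 × 0.33012379 × 0.2420 = 0.399450 (base)
P(M+6) = C(5,3) × 0.758^2 × 0.242^3 = 10 × 0.574564 × 0.01417249 = 0.081430
Relative intensity = 0.081430 / 0.399450 × 100 = 20.39

20.39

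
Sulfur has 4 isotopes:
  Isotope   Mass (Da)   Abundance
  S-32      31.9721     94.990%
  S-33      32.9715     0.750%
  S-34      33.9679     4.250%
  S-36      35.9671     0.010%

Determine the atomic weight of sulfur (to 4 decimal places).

32.0648 Da

The abundance-weighted mean is 0.94990 × 31.9721 + 0.00750 × 32.9715 + 0.04250 × 33.9679 + 0.00010 × 35.9671
= 30.37030 + 0.24729 + 1.44364 + 0.00360 = 32.06483 Da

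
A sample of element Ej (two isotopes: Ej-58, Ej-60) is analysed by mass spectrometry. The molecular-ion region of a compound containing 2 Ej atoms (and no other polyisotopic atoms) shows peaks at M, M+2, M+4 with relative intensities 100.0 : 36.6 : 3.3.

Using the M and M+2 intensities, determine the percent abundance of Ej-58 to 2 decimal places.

84.53%

Write p for the Ej-58 fraction. I(M+2)/I(M) = [C(2,1)·p^1·(1−p)] / p^2 = 2·(1−p)/p = 36.6/100.0 = 0.3660
(1−p)/p = 0.3660/2 = 0.1830  ⇒  p = 1/(1 + 0.1830) = 0.8453
Ej-58: 84.53%, Ej-60: 15.47%.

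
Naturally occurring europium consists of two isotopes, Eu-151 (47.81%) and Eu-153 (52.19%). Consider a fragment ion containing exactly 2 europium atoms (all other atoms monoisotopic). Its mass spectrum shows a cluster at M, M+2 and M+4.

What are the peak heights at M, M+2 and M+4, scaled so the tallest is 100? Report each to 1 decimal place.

45.8 : 100.0 : 54.6

The 2 Eu atoms are independent, so intensities follow the terms of (0.4781 + 0.5219)^2.
P(M) = 0.4781^2 = 0.228580
P(M+2) = 2 × 0.4781^1 × 0.5219^1 = 0.499041
P(M+4) = 0.5219^2 = 0.272380
The M+2 peak is largest (0.499041); scaling to 100 gives 45.8 : 100.0 : 54.6.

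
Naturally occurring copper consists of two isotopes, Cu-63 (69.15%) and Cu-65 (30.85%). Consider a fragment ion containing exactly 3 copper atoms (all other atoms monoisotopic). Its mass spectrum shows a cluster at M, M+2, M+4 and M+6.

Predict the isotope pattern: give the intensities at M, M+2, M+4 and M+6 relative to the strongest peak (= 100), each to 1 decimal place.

The 3 Cu atoms are independent, so intensities follow the terms of (0.6915 + 0.3085)^3.
P(M) = 0.6915^3 = 0.330656
P(M+2) = 3 × 0.6915^2 × 0.3085^1 = 0.442548
P(M+4) = 3 × 0.6915^1 × 0.3085^2 = 0.197435
P(M+6) = 0.3085^3 = 0.029361
The M+2 peak is largest (0.442548); scaling to 100 gives 74.7 : 100.0 : 44.6 : 6.6.

74.7 : 100.0 : 44.6 : 6.6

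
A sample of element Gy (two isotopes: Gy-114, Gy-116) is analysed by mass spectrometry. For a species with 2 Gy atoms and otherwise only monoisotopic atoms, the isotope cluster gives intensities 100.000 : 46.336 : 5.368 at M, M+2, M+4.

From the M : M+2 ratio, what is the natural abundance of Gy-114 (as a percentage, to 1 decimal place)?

Let p = fractional abundance of Gy-114. I(M+2)/I(M) = [C(2,1)·p^1·(1−p)] / p^2 = 2·(1−p)/p = 46.336/100.000 = 0.4634
(1−p)/p = 0.4634/2 = 0.2317  ⇒  p = 1/(1 + 0.2317) = 0.8119
Gy-114: 81.2%, Gy-116: 18.8%.

81.2%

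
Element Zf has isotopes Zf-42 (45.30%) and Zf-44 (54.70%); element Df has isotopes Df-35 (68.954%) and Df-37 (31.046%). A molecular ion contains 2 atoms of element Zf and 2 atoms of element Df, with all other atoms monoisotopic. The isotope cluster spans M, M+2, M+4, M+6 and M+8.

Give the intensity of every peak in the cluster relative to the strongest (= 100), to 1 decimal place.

26.1 : 86.4 : 100.0 : 47.0 : 7.7

Element Zf pattern (n=2): 0.205209 : 0.495582 : 0.299209
Element Df pattern (n=2): 0.47546541 : 0.42814918 : 0.09638541
Convolve the two distributions (both contribute in 2-u steps):
  M: 0.205209×0.47546541 = 0.097570
  M+2: 0.205209×0.42814918 + 0.495582×0.47546541 = 0.323492
  M+4: 0.205209×0.09638541 + 0.495582×0.42814918 + 0.299209×0.47546541 = 0.374226
  M+6: 0.495582×0.09638541 + 0.299209×0.42814918 = 0.175873
  M+8: 0.299209×0.09638541 = 0.028839
Scale to base peak (0.374226) = 100: 26.1 : 86.4 : 100.0 : 47.0 : 7.7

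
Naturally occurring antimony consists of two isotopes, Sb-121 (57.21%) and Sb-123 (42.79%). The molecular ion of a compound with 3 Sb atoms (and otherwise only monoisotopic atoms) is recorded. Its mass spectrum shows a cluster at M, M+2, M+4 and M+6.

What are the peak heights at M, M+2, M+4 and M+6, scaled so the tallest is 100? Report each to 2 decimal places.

Each Sb atom is independently Sb-121 (p = 0.5721) or Sb-123 (q = 0.4279); the cluster is the binomial expansion (p + q)^3.
P(M) = 0.5721^3 = 0.187247
P(M+2) = 3 × 0.5721^2 × 0.4279^1 = 0.420153
P(M+4) = 3 × 0.5721^1 × 0.4279^2 = 0.314252
P(M+6) = 0.4279^3 = 0.078348
The M+2 peak is largest (0.420153); scaling to 100 gives 44.57 : 100.00 : 74.79 : 18.65.

44.57 : 100.00 : 74.79 : 18.65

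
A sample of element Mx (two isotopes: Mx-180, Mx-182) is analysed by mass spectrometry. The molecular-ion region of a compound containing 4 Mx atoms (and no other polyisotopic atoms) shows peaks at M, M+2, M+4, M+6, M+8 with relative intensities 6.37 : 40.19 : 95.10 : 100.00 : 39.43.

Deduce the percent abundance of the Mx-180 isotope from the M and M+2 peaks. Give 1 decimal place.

If p is the fraction of Mx that is Mx-180, then I(M+2)/I(M) = [C(4,1)·p^3·(1−p)] / p^4 = 4·(1−p)/p = 40.19/6.37 = 6.3093
(1−p)/p = 6.3093/4 = 1.5773  ⇒  p = 1/(1 + 1.5773) = 0.3880
Mx-180: 38.8%, Mx-182: 61.2%.

38.8%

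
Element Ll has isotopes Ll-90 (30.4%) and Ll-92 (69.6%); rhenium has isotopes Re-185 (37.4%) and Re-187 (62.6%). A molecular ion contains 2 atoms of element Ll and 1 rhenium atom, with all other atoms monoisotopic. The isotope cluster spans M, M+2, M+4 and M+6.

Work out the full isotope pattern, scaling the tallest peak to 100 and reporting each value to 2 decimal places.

7.75 : 48.45 : 100.00 : 67.98

Element Ll pattern (n=2): 0.092416 : 0.423168 : 0.484416
Rhenium pattern (n=1): 0.3740 : 0.6260
Convolve the two distributions (both contribute in 2-u steps):
  M: 0.092416×0.3740 = 0.034564
  M+2: 0.092416×0.6260 + 0.423168×0.3740 = 0.216117
  M+4: 0.423168×0.6260 + 0.484416×0.3740 = 0.446075
  M+6: 0.484416×0.6260 = 0.303244
Scale to base peak (0.446075) = 100: 7.75 : 48.45 : 100.00 : 67.98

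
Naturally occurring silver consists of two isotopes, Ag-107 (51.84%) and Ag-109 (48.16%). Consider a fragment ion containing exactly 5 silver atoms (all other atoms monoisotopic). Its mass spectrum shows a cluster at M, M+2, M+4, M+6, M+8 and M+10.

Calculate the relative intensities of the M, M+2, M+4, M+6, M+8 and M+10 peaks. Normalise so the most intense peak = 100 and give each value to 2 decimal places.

Expanding (0.5184 + 0.4816)^5:
P(M) = 0.5184^5 = 0.037439
P(M+2) = 5 × 0.5184^4 × 0.4816^1 = 0.173907
P(M+4) = 10 × 0.5184^3 × 0.4816^2 = 0.323123
P(M+6) = 10 × 0.5184^2 × 0.4816^3 = 0.300185
P(M+8) = 5 × 0.5184^1 × 0.4816^4 = 0.139438
P(M+10) = 0.4816^5 = 0.025908
The M+4 peak is largest (0.323123); scaling to 100 gives 11.59 : 53.82 : 100.00 : 92.90 : 43.15 : 8.02.

11.59 : 53.82 : 100.00 : 92.90 : 43.15 : 8.02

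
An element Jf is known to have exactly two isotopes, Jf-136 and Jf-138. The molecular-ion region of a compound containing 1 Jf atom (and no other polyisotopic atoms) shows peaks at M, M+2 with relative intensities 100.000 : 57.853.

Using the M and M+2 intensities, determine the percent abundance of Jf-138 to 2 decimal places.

Let p = fractional abundance of Jf-136. I(M+2)/I(M) = [C(1,1)·p^0·(1−p)] / p^1 = 1·(1−p)/p = 57.853/100.000 = 0.5785
(1−p)/p = 0.5785/1 = 0.5785  ⇒  p = 1/(1 + 0.5785) = 0.6335
Jf-136: 63.35%, Jf-138: 36.65%.

36.65%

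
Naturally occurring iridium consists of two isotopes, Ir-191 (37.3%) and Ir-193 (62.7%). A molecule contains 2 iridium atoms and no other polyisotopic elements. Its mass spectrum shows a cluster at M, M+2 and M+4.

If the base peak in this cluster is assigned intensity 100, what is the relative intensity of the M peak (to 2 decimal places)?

Term probabilities: M 0.1391, M+2 0.4677, M+4 0.3931. Base peak = M+2.
P(M+2) = C(2,1) × 0.373^1 × 0.627^1 = 2 × 0.3730 × 0.6270 = 0.467742 (base)
P(M) = C(2,0) × 0.373^2 × 0.627^0 = 1 × 0.139129 × 1.0000 = 0.139129
Relative intensity = 0.139129 / 0.467742 × 100 = 29.74

29.74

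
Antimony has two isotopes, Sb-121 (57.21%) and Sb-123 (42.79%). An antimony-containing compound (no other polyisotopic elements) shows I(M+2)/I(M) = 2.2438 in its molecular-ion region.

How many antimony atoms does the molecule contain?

3

For n independent Sb atoms, I(M+2)/I(M) = n · (abundance Sb-123) / (abundance Sb-121) = n · 0.4279/0.5721.
n = 2.2438 × 0.5721/0.4279 = 3.00 ≈ 3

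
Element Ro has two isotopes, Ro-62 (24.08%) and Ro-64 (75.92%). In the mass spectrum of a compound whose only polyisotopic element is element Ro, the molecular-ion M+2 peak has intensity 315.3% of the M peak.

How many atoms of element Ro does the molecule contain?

The M+2/M ratio from n Ro atoms is n · q/p = n · 0.7592/0.2408.
n = 3.153 × 0.2408/0.7592 = 1.00 ≈ 1

1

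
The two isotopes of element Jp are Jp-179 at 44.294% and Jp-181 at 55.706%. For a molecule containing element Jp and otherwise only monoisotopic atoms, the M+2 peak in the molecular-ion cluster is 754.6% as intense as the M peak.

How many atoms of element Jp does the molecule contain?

With n Jp atoms, P(M+2)/P(M) = C(n,1)·p^(n−1)q / p^n = n·q/p = n · 0.55706/0.44294.
n = 7.546 × 0.44294/0.55706 = 6.00 ≈ 6

6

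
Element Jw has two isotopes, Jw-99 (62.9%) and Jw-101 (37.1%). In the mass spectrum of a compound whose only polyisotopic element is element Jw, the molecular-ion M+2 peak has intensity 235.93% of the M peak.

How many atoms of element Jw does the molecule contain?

The M+2/M ratio from n Jw atoms is n · q/p = n · 0.371/0.629.
n = 2.3593 × 0.629/0.371 = 4.00 ≈ 4

4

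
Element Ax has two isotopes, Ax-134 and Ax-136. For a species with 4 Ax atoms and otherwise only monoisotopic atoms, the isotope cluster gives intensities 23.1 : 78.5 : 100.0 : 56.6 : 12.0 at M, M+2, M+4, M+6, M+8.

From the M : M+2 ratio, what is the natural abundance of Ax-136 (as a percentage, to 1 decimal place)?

If p is the fraction of Ax that is Ax-134, then I(M+2)/I(M) = [C(4,1)·p^3·(1−p)] / p^4 = 4·(1−p)/p = 78.5/23.1 = 3.3983
(1−p)/p = 3.3983/4 = 0.8496  ⇒  p = 1/(1 + 0.8496) = 0.5407
Ax-134: 54.1%, Ax-136: 45.9%.

45.9%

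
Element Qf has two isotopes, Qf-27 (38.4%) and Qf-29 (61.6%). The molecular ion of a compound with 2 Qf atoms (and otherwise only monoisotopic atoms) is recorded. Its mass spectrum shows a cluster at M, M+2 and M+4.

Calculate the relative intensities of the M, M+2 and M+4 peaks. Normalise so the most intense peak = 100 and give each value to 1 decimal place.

Each Qf atom is independently Qf-27 (p = 0.384) or Qf-29 (q = 0.616); the cluster is the binomial expansion (p + q)^2.
P(M) = 0.384^2 = 0.147456
P(M+2) = 2 × 0.384^1 × 0.616^1 = 0.473088
P(M+4) = 0.616^2 = 0.379456
The M+2 peak is largest (0.473088); scaling to 100 gives 31.2 : 100.0 : 80.2.

31.2 : 100.0 : 80.2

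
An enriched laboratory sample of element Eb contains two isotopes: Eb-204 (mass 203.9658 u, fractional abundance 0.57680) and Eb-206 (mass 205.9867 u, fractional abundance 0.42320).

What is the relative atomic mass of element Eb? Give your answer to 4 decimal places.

204.8210 u

Ar = Σ fᵢ·mᵢ = 0.57680 × 203.9658 + 0.42320 × 205.9867
= 117.64747 + 87.17357 = 204.82104 u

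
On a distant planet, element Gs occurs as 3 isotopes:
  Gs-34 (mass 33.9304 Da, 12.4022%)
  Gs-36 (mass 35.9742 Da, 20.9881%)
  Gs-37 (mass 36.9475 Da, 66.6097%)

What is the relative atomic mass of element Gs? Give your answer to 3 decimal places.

36.369 Da

The abundance-weighted mean is 0.124022 × 33.9304 + 0.209881 × 35.9742 + 0.666097 × 36.9475
= 4.20812 + 7.55030 + 24.61062 = 36.36904 Da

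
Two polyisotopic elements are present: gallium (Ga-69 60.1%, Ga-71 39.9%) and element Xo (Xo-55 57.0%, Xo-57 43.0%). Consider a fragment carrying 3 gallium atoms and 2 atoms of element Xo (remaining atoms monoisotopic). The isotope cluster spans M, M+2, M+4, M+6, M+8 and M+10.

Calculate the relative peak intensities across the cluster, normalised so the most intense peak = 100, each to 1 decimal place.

20.4 : 71.5 : 100.0 : 69.9 : 24.4 : 3.4

Gallium pattern (n=3): 0.2170818 : 0.4323576 : 0.2870394 : 0.0635212
Element Xo pattern (n=2): 0.3249 : 0.4902 : 0.1849
Convolve the two distributions (both contribute in 2-u steps):
  M: 0.2170818×0.3249 = 0.070530
  M+2: 0.2170818×0.4902 + 0.4323576×0.3249 = 0.246886
  M+4: 0.2170818×0.1849 + 0.4323576×0.4902 + 0.2870394×0.3249 = 0.345339
  M+6: 0.4323576×0.1849 + 0.2870394×0.4902 + 0.0635212×0.3249 = 0.241288
  M+8: 0.2870394×0.1849 + 0.0635212×0.4902 = 0.084212
  M+10: 0.0635212×0.1849 = 0.011745
Scale to base peak (0.345339) = 100: 20.4 : 71.5 : 100.0 : 69.9 : 24.4 : 3.4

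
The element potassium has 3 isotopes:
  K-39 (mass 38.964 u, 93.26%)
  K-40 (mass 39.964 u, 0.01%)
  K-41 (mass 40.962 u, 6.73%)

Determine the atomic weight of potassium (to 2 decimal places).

39.10 u

The abundance-weighted mean is 0.9326 × 38.964 + 0.0001 × 39.964 + 0.0673 × 40.962
= 36.3378 + 0.0040 + 2.7567 = 39.0985 u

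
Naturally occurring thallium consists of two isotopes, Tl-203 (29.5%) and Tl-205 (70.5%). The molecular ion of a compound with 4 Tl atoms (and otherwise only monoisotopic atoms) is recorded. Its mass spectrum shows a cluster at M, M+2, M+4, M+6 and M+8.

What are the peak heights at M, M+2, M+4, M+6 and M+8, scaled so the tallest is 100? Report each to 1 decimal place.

1.8 : 17.5 : 62.8 : 100.0 : 59.7

The 4 Tl atoms are independent, so intensities follow the terms of (0.295 + 0.705)^4.
P(M) = 0.295^4 = 0.007573
P(M+2) = 4 × 0.295^3 × 0.705^1 = 0.072396
P(M+4) = 6 × 0.295^2 × 0.705^2 = 0.259522
P(M+6) = 4 × 0.295^1 × 0.705^3 = 0.413475
P(M+8) = 0.705^4 = 0.247034
The M+6 peak is largest (0.413475); scaling to 100 gives 1.8 : 17.5 : 62.8 : 100.0 : 59.7.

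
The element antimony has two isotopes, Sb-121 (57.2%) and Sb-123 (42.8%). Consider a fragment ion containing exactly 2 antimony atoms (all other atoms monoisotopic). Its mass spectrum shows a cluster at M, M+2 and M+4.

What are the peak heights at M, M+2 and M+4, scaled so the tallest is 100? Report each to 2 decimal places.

Expanding (0.572 + 0.428)^2:
P(M) = 0.572^2 = 0.327184
P(M+2) = 2 × 0.572^1 × 0.428^1 = 0.489632
P(M+4) = 0.428^2 = 0.183184
The M+2 peak is largest (0.489632); scaling to 100 gives 66.82 : 100.00 : 37.41.

66.82 : 100.00 : 37.41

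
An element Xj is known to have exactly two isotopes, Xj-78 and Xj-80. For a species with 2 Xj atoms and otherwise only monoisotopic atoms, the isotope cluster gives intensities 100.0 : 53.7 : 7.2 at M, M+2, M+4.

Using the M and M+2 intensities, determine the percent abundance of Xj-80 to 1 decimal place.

Write p for the Xj-78 fraction. I(M+2)/I(M) = [C(2,1)·p^1·(1−p)] / p^2 = 2·(1−p)/p = 53.7/100.0 = 0.5370
(1−p)/p = 0.5370/2 = 0.2685  ⇒  p = 1/(1 + 0.2685) = 0.7883
Xj-78: 78.8%, Xj-80: 21.2%.

21.2%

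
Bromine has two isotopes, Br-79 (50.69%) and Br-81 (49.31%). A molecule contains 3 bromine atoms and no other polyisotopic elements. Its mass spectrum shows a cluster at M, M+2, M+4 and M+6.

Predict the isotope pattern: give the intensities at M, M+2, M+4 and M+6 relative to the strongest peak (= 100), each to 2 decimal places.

Each Br atom is independently Br-79 (p = 0.5069) or Br-81 (q = 0.4931); the cluster is the binomial expansion (p + q)^3.
P(M) = 0.5069^3 = 0.130247
P(M+2) = 3 × 0.5069^2 × 0.4931^1 = 0.380103
P(M+4) = 3 × 0.5069^1 × 0.4931^2 = 0.369755
P(M+6) = 0.4931^3 = 0.119896
The M+2 peak is largest (0.380103); scaling to 100 gives 34.27 : 100.00 : 97.28 : 31.54.

34.27 : 100.00 : 97.28 : 31.54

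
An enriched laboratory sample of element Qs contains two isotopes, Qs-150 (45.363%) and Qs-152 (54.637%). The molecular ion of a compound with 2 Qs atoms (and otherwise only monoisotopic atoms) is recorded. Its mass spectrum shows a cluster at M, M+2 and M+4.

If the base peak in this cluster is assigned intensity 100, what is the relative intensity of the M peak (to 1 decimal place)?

41.5

(0.45363 + 0.54637)^2 gives M 0.2058, M+2 0.4957, M+4 0.2985; the largest is M+2.
P(M+2) = C(2,1) × 0.45363^1 × 0.54637^1 = 2 × 0.45363 × 0.54637 = 0.495700 (base)
P(M) = C(2,0) × 0.45363^2 × 0.54637^0 = 1 × 0.20578018 × 1.0000 = 0.205780
Relative intensity = 0.205780 / 0.495700 × 100 = 41.5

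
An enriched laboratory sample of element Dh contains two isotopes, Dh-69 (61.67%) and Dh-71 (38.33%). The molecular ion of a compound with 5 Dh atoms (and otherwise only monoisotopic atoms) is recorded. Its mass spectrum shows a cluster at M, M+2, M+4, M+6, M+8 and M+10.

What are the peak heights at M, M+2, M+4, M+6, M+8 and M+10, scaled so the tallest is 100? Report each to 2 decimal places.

Expanding (0.6167 + 0.3833)^5:
P(M) = 0.6167^5 = 0.089201
P(M+2) = 5 × 0.6167^4 × 0.3833^1 = 0.277207
P(M+4) = 10 × 0.6167^3 × 0.3833^2 = 0.344587
P(M+6) = 10 × 0.6167^2 × 0.3833^3 = 0.214173
P(M+8) = 5 × 0.6167^1 × 0.3833^4 = 0.066558
P(M+10) = 0.3833^5 = 0.008274
The M+4 peak is largest (0.344587); scaling to 100 gives 25.89 : 80.45 : 100.00 : 62.15 : 19.32 : 2.40.

25.89 : 80.45 : 100.00 : 62.15 : 19.32 : 2.40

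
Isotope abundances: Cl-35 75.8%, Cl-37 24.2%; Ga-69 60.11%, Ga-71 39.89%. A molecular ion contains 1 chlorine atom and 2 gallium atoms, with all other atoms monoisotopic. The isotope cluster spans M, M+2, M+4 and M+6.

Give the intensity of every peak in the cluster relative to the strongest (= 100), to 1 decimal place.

60.7 : 100.0 : 52.5 : 8.5

Chlorine pattern (n=1): 0.7580 : 0.2420
Gallium pattern (n=2): 0.36132121 : 0.47955758 : 0.15912121
Convolve the two distributions (both contribute in 2-u steps):
  M: 0.7580×0.36132121 = 0.273881
  M+2: 0.7580×0.47955758 + 0.2420×0.36132121 = 0.450944
  M+4: 0.7580×0.15912121 + 0.2420×0.47955758 = 0.236667
  M+6: 0.2420×0.15912121 = 0.038507
Scale to base peak (0.450944) = 100: 60.7 : 100.0 : 52.5 : 8.5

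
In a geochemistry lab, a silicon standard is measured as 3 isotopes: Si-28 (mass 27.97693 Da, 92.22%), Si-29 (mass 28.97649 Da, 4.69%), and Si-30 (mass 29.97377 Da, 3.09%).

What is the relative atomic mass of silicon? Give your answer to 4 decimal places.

28.0855 Da

The abundance-weighted mean is 0.9222 × 27.97693 + 0.0469 × 28.97649 + 0.0309 × 29.97377
= 25.800325 + 1.358997 + 0.926189 = 28.085511 Da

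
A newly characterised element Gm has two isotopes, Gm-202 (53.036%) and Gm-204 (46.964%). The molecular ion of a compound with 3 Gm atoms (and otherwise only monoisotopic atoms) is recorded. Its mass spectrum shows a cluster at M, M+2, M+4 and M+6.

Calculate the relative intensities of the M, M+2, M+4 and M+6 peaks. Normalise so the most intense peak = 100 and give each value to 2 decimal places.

37.64 : 100.00 : 88.55 : 26.14

Each Gm atom is independently Gm-202 (p = 0.53036) or Gm-204 (q = 0.46964); the cluster is the binomial expansion (p + q)^3.
P(M) = 0.53036^3 = 0.149181
P(M+2) = 3 × 0.53036^2 × 0.46964^1 = 0.396303
P(M+4) = 3 × 0.53036^1 × 0.46964^2 = 0.350931
P(M+6) = 0.46964^3 = 0.103585
The M+2 peak is largest (0.396303); scaling to 100 gives 37.64 : 100.00 : 88.55 : 26.14.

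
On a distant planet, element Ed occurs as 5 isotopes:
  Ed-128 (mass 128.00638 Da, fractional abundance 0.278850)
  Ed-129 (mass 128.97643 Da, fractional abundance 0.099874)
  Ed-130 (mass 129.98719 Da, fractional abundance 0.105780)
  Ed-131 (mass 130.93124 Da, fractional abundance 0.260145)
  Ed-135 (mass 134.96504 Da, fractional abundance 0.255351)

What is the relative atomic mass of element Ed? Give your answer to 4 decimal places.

130.8506 Da

Average mass = Σ (abundance × isotope mass) = 0.278850 × 128.00638 + 0.099874 × 128.97643 + 0.105780 × 129.98719 + 0.260145 × 130.93124 + 0.255351 × 134.96504
= 35.694579 + 12.881392 + 13.750045 + 34.061107 + 34.463458 = 130.850581 Da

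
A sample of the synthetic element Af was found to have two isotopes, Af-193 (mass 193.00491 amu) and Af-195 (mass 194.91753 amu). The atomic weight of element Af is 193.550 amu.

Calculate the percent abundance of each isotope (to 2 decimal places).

Af-193: 71.50%, Af-195: 28.50%

With x = fraction of Af-193 (so Af-195 is 1 − x):
193.00491·x + 194.91753·(1 − x) = 193.550
(193.00491 − 194.91753)·x = 193.550 − 194.91753
x = -1.36753 / -1.91262 = 0.71500 → 71.50% Af-193, 28.50% Af-195.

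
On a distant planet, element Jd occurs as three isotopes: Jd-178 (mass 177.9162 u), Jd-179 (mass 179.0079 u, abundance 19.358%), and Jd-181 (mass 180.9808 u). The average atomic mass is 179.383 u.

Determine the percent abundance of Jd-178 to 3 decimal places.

The remaining 80.642% is split between Jd-178 (fraction x) and Jd-181 (fraction 0.80642 − x).
Substituting: 177.9162x + 180.9808(0.80642 − x) = 144.730650718
(177.9162 − 180.9808)x = -1.215886018  ⇒  x = 0.39675, y = 0.40967
Jd-178: 39.675%, Jd-181: 40.967%.

39.675%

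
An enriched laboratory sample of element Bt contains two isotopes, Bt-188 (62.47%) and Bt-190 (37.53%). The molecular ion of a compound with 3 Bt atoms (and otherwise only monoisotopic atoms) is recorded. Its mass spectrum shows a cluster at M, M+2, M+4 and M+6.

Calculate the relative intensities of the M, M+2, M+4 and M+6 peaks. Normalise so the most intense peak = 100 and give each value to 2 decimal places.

55.48 : 100.00 : 60.08 : 12.03

Each Bt atom is independently Bt-188 (p = 0.6247) or Bt-190 (q = 0.3753); the cluster is the binomial expansion (p + q)^3.
P(M) = 0.6247^3 = 0.243789
P(M+2) = 3 × 0.6247^2 × 0.3753^1 = 0.439383
P(M+4) = 3 × 0.6247^1 × 0.3753^2 = 0.263967
P(M+6) = 0.3753^3 = 0.052861
The M+2 peak is largest (0.439383); scaling to 100 gives 55.48 : 100.00 : 60.08 : 12.03.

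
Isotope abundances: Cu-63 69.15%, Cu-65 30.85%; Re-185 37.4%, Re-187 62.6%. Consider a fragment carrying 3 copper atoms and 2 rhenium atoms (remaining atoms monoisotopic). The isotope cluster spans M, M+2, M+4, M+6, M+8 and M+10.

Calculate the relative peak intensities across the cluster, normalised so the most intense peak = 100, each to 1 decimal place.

12.7 : 59.5 : 100.0 : 74.1 : 25.0 : 3.2

Copper pattern (n=3): 0.33065611 : 0.44254842 : 0.19743483 : 0.02936064
Rhenium pattern (n=2): 0.139876 : 0.468248 : 0.391876
Convolve the two distributions (both contribute in 2-u steps):
  M: 0.33065611×0.139876 = 0.046251
  M+2: 0.33065611×0.468248 + 0.44254842×0.139876 = 0.216731
  M+4: 0.33065611×0.391876 + 0.44254842×0.468248 + 0.19743483×0.139876 = 0.364415
  M+6: 0.44254842×0.391876 + 0.19743483×0.468248 + 0.02936064×0.139876 = 0.269979
  M+8: 0.19743483×0.391876 + 0.02936064×0.468248 = 0.091118
  M+10: 0.02936064×0.391876 = 0.011506
Scale to base peak (0.364415) = 100: 12.7 : 59.5 : 100.0 : 74.1 : 25.0 : 3.2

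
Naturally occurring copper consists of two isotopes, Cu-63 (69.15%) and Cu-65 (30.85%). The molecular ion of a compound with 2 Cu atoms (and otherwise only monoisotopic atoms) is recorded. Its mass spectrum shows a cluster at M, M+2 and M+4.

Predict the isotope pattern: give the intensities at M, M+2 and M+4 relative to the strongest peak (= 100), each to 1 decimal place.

100.0 : 89.2 : 19.9

Each Cu atom is independently Cu-63 (p = 0.6915) or Cu-65 (q = 0.3085); the cluster is the binomial expansion (p + q)^2.
P(M) = 0.6915^2 = 0.478172
P(M+2) = 2 × 0.6915^1 × 0.3085^1 = 0.426656
P(M+4) = 0.3085^2 = 0.095172
The M peak is largest (0.478172); scaling to 100 gives 100.0 : 89.2 : 19.9.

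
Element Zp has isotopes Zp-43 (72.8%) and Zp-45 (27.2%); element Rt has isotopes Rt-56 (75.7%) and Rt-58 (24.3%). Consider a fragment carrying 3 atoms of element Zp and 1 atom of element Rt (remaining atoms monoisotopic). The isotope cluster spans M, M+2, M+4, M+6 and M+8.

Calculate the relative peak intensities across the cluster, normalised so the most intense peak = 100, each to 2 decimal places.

Element Zp pattern (n=3): 0.38582835 : 0.43246694 : 0.16158106 : 0.02012365
Element Rt pattern (n=1): 0.7570 : 0.2430
Convolve the two distributions (both contribute in 2-u steps):
  M: 0.38582835×0.7570 = 0.292072
  M+2: 0.38582835×0.2430 + 0.43246694×0.7570 = 0.421134
  M+4: 0.43246694×0.2430 + 0.16158106×0.7570 = 0.227406
  M+6: 0.16158106×0.2430 + 0.02012365×0.7570 = 0.054498
  M+8: 0.02012365×0.2430 = 0.004890
Scale to base peak (0.421134) = 100: 69.35 : 100.00 : 54.00 : 12.94 : 1.16

69.35 : 100.00 : 54.00 : 12.94 : 1.16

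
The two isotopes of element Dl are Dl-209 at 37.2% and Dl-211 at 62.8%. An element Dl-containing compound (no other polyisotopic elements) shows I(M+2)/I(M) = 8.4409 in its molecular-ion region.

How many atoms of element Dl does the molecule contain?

5

With n Dl atoms, P(M+2)/P(M) = C(n,1)·p^(n−1)q / p^n = n·q/p = n · 0.628/0.372.
n = 8.4409 × 0.372/0.628 = 5.00 ≈ 5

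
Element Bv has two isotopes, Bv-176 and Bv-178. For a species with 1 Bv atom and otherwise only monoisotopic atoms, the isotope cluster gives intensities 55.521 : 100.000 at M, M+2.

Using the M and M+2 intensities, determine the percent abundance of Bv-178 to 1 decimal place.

64.3%

Write p for the Bv-176 fraction. I(M+2)/I(M) = [C(1,1)·p^0·(1−p)] / p^1 = 1·(1−p)/p = 100.000/55.521 = 1.8011
(1−p)/p = 1.8011/1 = 1.8011  ⇒  p = 1/(1 + 1.8011) = 0.3570
Bv-176: 35.7%, Bv-178: 64.3%.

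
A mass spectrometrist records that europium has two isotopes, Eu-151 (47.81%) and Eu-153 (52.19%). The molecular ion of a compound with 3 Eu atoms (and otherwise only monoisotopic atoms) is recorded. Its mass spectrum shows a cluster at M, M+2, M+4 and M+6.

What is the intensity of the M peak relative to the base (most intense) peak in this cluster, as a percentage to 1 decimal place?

Term probabilities: M 0.1093, M+2 0.3579, M+4 0.3907, M+6 0.1422. Base peak = M+4.
P(M+4) = C(3,2) × 0.4781^1 × 0.5219^2 = 3 × 0.4781 × 0.27237961 = 0.390674 (base)
P(M) = C(3,0) × 0.4781^3 × 0.5219^0 = 1 × 0.10928391 × 1.0000 = 0.109284
Relative intensity = 0.109284 / 0.390674 × 100 = 28.0

28.0%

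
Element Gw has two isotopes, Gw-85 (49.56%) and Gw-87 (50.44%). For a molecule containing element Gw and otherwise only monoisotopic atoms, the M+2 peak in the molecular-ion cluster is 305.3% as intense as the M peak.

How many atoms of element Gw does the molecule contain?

3

The M+2/M ratio from n Gw atoms is n · q/p = n · 0.5044/0.4956.
n = 3.053 × 0.4956/0.5044 = 3.00 ≈ 3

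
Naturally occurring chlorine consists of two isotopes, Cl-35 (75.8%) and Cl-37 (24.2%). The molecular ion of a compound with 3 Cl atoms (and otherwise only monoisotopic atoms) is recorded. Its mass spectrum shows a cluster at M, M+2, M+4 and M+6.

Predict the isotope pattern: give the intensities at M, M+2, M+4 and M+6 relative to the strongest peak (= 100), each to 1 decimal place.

The 3 Cl atoms are independent, so intensities follow the terms of (0.758 + 0.242)^3.
P(M) = 0.758^3 = 0.435520
P(M+2) = 3 × 0.758^2 × 0.242^1 = 0.417133
P(M+4) = 3 × 0.758^1 × 0.242^2 = 0.133175
P(M+6) = 0.242^3 = 0.014172
The M peak is largest (0.435520); scaling to 100 gives 100.0 : 95.8 : 30.6 : 3.3.

100.0 : 95.8 : 30.6 : 3.3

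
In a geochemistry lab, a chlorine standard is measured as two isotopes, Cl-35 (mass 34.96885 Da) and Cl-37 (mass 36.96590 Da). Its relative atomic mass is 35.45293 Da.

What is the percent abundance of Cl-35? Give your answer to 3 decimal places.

Let x be the fractional abundance of Cl-35; then Cl-37 has abundance 1 − x.
34.96885·x + 36.96590·(1 − x) = 35.45293
(34.96885 − 36.96590)·x = 35.45293 − 36.96590
x = -1.51297 / -1.99705 = 0.75760 → 75.760% Cl-35, 24.240% Cl-37.

75.760%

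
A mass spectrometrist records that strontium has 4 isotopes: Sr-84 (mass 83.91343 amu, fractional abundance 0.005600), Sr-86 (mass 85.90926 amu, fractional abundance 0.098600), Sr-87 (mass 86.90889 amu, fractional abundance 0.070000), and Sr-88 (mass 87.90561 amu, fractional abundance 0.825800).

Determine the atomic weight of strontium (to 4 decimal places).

Average mass = Σ (abundance × isotope mass) = 0.005600 × 83.91343 + 0.098600 × 85.90926 + 0.070000 × 86.90889 + 0.825800 × 87.90561
= 0.469915 + 8.470653 + 6.083622 + 72.592453 = 87.616643 amu

87.6166 amu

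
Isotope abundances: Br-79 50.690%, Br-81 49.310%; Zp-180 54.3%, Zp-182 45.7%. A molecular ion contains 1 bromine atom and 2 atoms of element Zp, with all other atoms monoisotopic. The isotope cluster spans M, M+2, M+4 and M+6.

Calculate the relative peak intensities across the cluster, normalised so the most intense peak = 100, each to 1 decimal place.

37.7 : 100.0 : 88.3 : 25.9

Bromine pattern (n=1): 0.5069 : 0.4931
Element Zp pattern (n=2): 0.294849 : 0.496302 : 0.208849
Convolve the two distributions (both contribute in 2-u steps):
  M: 0.5069×0.294849 = 0.149459
  M+2: 0.5069×0.496302 + 0.4931×0.294849 = 0.396966
  M+4: 0.5069×0.208849 + 0.4931×0.496302 = 0.350592
  M+6: 0.4931×0.208849 = 0.102983
Scale to base peak (0.396966) = 100: 37.7 : 100.0 : 88.3 : 25.9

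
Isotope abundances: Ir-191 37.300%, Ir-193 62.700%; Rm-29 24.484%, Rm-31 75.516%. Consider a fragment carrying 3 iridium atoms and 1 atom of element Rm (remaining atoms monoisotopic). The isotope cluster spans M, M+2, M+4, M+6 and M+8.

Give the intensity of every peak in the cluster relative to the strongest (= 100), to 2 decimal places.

3.24 : 26.31 : 77.78 : 100.00 : 47.42

Iridium pattern (n=3): 0.05189512 : 0.26170165 : 0.43991135 : 0.24649188
Element Rm pattern (n=1): 0.24484 : 0.75516
Convolve the two distributions (both contribute in 2-u steps):
  M: 0.05189512×0.24484 = 0.012706
  M+2: 0.05189512×0.75516 + 0.26170165×0.24484 = 0.103264
  M+4: 0.26170165×0.75516 + 0.43991135×0.24484 = 0.305335
  M+6: 0.43991135×0.75516 + 0.24649188×0.24484 = 0.392555
  M+8: 0.24649188×0.75516 = 0.186141
Scale to base peak (0.392555) = 100: 3.24 : 26.31 : 77.78 : 100.00 : 47.42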